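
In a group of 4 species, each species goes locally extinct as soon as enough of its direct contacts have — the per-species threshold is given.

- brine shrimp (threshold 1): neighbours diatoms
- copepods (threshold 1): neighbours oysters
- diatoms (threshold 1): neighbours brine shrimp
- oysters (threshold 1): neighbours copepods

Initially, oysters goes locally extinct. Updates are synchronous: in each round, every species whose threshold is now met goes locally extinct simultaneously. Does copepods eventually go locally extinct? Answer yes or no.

yes

Round 1 — oysters goes locally extinct (initial).
Round 2 — checking thresholds:
  copepods: 1 of 1 neighbours ≥ 1, goes locally extinct.
Round 3 — no new extinctions; cascade stops.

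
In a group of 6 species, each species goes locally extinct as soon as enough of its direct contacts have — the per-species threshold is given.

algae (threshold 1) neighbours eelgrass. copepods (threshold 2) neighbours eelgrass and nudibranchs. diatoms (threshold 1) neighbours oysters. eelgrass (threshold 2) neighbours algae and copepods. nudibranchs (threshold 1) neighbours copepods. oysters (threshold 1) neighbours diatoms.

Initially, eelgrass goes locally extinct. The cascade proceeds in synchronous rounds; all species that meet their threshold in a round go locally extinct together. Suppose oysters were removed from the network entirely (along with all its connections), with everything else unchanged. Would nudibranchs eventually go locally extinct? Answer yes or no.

no

With oysters removed:
Round 1 — eelgrass goes locally extinct (initial).
Round 2 — checking thresholds:
  algae: 1 of 1 neighbours ≥ 1, goes locally extinct.
  copepods: 1 of 2 neighbours < 2, below threshold.
Round 3 — no new extinctions; cascade stops.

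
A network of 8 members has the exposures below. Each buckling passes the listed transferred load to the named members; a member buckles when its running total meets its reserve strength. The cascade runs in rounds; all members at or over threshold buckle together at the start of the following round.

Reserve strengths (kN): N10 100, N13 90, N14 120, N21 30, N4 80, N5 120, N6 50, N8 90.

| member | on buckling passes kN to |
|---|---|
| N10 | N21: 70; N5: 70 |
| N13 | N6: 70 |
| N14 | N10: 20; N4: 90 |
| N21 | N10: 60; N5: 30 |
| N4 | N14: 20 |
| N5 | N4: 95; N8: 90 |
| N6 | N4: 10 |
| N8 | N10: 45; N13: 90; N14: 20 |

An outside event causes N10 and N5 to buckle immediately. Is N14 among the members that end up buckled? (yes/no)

Round 1 — N10, N5 buckle (initial).
  N21: +70 → 70 ≥ 30
  N4: +95 → 95 ≥ 80
  N8: +90 → 90 ≥ 90
Round 2 — N21, N4, N8 buckle.
  N13: +90 → 90 ≥ 90
  N14: +20+20 → 40 < 120
Round 3 — N13 buckles.
  N6: +70 → 70 ≥ 50
Round 4 — N6 buckles.
No further bucklings.

no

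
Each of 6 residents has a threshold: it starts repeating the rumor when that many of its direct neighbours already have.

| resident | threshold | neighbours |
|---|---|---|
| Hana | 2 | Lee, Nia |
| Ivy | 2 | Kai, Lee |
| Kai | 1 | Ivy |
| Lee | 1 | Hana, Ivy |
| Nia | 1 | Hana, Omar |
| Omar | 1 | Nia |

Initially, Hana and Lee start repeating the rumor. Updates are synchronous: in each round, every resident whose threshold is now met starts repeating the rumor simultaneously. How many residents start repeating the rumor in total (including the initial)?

4

Round 1 — Hana, Lee start repeating the rumor (initial).
Round 2 — checking thresholds:
  Ivy: 1 of 2 neighbours < 2, holds.
  Nia: 1 of 2 neighbours ≥ 1, starts repeating the rumor.
Round 3 — checking thresholds:
  Ivy: 1 of 2 neighbours < 2, holds.
  Omar: 1 of 1 neighbours ≥ 1, starts repeating the rumor.
Round 4 — no new spreads; cascade stops.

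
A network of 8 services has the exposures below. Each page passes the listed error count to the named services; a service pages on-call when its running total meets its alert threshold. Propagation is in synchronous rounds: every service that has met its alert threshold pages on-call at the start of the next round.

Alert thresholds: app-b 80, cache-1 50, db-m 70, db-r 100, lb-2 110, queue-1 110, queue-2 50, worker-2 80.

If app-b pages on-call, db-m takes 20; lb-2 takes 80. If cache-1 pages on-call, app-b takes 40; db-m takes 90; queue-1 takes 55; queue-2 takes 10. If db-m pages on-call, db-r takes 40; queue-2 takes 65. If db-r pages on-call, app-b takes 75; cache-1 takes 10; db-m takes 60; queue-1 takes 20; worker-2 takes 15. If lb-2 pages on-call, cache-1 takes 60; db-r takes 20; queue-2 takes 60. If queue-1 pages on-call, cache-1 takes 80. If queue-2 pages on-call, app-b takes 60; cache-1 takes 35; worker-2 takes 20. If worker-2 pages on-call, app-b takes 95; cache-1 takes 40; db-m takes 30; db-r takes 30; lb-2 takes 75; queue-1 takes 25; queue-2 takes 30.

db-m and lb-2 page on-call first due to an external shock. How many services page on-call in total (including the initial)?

5

Round 1 — db-m, lb-2 page on-call (initial).
  cache-1: +60 → 60 ≥ 50
  db-r: +40+20 → 60 < 100
  queue-2: +65+60 → 125 ≥ 50
Round 2 — cache-1, queue-2 page on-call.
  app-b: +40+60 → 100 ≥ 80
  queue-1: +55 → 55 < 110
  worker-2: +20 → 20 < 80
Round 3 — app-b pages on-call.
No further pages.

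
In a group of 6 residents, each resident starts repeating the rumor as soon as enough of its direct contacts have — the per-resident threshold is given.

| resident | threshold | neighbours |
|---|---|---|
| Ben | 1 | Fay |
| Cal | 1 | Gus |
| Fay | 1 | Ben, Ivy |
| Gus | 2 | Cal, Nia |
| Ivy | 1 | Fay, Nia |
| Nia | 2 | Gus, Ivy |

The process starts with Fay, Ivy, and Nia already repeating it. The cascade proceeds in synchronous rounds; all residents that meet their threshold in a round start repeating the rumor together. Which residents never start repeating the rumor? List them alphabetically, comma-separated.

Cal, Gus

Round 1 — Fay, Ivy, Nia start repeating the rumor (initial).
Round 2 — checking thresholds:
  Ben: 1 of 1 neighbours ≥ 1, starts repeating the rumor.
  Gus: 1 of 2 neighbours < 2, below threshold.
Round 3 — no new spreads; cascade stops.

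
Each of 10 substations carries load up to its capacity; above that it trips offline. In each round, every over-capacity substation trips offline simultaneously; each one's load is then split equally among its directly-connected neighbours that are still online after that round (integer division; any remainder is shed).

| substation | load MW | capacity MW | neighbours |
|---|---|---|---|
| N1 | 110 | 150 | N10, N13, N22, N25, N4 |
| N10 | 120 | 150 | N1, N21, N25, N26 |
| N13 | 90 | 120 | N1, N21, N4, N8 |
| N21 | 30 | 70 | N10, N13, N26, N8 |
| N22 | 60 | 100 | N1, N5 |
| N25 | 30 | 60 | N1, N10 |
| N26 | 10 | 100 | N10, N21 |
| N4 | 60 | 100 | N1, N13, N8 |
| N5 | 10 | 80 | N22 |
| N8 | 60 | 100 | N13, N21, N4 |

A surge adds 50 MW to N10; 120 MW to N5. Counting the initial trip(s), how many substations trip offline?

Round 1 — N10 at 170 > 150; N5 at 130 > 80. N10, N5 trip offline.
  N10 sheds 170 MW to N1, N21, N25, N26: 42 each (2 lost).
    N1: 110+42 = 152 > 150
    N21: 30+42 = 72 > 70
    N25: 30+42 = 72 > 60
    N26: 10+42 = 52 ≤ 100
  N5 sheds 130 MW to N22: 130 each.
    N22: 60+130 = 190 > 100
Round 2 — N1, N21, N22, N25 trip offline.
  N1 sheds 152 MW to N13, N4: 76 each.
    N13: 90+76 = 166 > 120
    N4: 60+76 = 136 > 100
  N21 sheds 72 MW to N13, N26, N8: 24 each.
    N13: 166+24 = 190 > 120
    N26: 52+24 = 76 ≤ 100
    N8: 60+24 = 84 ≤ 100
  N22 sheds 190 MW: no online neighbours, lost.
  N25 sheds 72 MW: no online neighbours, lost.
Round 3 — N13, N4 trip offline.
  N13 sheds 190 MW to N8: 190 each.
    N8: 84+190 = 274 > 100
  N4 sheds 136 MW to N8: 136 each.
    N8: 274+136 = 410 > 100
Round 4 — N8 trips offline.
  N8 sheds 410 MW: no online neighbours, lost.
No further trips.

9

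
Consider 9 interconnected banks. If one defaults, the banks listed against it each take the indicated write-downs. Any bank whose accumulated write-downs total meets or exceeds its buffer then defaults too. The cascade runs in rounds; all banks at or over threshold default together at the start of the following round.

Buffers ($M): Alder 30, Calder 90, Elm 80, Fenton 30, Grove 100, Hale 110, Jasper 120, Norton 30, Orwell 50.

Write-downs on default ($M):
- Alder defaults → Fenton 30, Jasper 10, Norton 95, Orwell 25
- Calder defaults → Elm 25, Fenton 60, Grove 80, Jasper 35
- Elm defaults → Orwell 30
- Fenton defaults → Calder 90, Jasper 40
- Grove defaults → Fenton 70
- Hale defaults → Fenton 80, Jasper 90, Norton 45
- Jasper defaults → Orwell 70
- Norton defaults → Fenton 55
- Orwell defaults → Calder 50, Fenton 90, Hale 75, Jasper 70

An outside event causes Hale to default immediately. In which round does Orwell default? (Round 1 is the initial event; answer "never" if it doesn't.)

4

Round 1 — Hale defaults (initial).
  Fenton: +80 → 80 ≥ 30
  Jasper: +90 → 90 < 120
  Norton: +45 → 45 ≥ 30
Round 2 — Fenton, Norton default.
  Calder: +90 → 90 ≥ 90
  Jasper: +40 → 130 ≥ 120
Round 3 — Calder, Jasper default.
  Elm: +25 → 25 < 80
  Grove: +80 → 80 < 100
  Orwell: +70 → 70 ≥ 50
Round 4 — Orwell defaults.
No further defaults.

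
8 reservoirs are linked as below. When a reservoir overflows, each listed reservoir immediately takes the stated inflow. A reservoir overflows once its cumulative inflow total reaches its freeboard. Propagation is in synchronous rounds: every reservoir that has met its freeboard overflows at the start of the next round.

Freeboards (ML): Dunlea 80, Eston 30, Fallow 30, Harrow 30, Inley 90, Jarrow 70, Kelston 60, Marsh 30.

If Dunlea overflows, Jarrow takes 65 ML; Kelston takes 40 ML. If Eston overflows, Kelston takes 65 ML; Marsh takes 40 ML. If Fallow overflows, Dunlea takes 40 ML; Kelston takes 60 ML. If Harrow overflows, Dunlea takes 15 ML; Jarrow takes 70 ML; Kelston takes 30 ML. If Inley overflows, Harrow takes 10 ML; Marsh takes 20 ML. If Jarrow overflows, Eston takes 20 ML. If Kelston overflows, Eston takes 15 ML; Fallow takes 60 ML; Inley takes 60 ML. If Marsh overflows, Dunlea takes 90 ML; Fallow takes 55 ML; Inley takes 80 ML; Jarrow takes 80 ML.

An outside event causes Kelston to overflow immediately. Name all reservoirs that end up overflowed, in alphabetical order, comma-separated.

Round 1 — Kelston overflows (initial).
  Eston: +15 → 15 < 30
  Fallow: +60 → 60 ≥ 30
  Inley: +60 → 60 < 90
Round 2 — Fallow overflows.
  Dunlea: +40 → 40 < 80
No further overflows.

Fallow, Kelston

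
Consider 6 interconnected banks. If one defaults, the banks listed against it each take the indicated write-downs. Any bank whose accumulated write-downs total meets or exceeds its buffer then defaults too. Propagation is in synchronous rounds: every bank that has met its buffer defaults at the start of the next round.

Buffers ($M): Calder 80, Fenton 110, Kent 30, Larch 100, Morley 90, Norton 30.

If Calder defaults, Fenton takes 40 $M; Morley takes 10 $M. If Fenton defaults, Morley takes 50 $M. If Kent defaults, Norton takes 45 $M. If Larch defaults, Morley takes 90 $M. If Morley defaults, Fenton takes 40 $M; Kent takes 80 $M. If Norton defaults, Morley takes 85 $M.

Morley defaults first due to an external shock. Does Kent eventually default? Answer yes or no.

Round 1 — Morley defaults (initial).
  Fenton: +40 → 40 < 110
  Kent: +80 → 80 ≥ 30
Round 2 — Kent defaults.
  Norton: +45 → 45 ≥ 30
Round 3 — Norton defaults.
No further defaults.

yes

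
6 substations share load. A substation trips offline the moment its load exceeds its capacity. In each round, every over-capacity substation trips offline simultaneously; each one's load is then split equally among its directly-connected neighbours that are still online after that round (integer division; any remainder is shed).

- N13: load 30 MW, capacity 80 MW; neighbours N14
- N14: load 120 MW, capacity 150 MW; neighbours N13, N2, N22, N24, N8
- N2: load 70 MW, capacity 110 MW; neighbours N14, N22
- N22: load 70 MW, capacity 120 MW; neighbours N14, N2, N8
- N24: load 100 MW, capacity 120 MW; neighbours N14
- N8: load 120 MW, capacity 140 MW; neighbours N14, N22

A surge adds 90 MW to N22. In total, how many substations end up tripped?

6

Round 1 — N22 at 160 > 120. N22 trips offline.
  N22 sheds 160 MW to N14, N2, N8: 53 each (1 lost).
    N14: 120+53 = 173 > 150
    N2: 70+53 = 123 > 110
    N8: 120+53 = 173 > 140
Round 2 — N14, N2, N8 trip offline.
  N14 sheds 173 MW to N13, N24: 86 each (1 lost).
    N13: 30+86 = 116 > 80
    N24: 100+86 = 186 > 120
  N2 sheds 123 MW: no online neighbours, lost.
  N8 sheds 173 MW: no online neighbours, lost.
Round 3 — N13, N24 trip offline.
  N13 sheds 116 MW: no online neighbours, lost.
  N24 sheds 186 MW: no online neighbours, lost.
No further trips.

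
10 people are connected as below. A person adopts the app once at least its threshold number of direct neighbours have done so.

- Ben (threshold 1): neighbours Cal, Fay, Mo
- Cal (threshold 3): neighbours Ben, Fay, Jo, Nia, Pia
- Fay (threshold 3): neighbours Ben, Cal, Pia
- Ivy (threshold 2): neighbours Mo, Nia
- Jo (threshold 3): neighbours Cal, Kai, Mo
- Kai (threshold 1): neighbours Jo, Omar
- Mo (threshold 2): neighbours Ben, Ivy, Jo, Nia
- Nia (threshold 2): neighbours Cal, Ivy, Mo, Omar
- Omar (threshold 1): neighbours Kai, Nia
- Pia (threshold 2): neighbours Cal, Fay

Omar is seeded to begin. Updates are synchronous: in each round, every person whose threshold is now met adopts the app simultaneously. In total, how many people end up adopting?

Round 1 — Omar adopts the app (initial).
Round 2 — checking thresholds:
  Kai: 1 of 2 neighbours ≥ 1, adopts the app.
  Nia: 1 of 4 neighbours < 2, holds.
Round 3 — no new adoptions; cascade stops.

2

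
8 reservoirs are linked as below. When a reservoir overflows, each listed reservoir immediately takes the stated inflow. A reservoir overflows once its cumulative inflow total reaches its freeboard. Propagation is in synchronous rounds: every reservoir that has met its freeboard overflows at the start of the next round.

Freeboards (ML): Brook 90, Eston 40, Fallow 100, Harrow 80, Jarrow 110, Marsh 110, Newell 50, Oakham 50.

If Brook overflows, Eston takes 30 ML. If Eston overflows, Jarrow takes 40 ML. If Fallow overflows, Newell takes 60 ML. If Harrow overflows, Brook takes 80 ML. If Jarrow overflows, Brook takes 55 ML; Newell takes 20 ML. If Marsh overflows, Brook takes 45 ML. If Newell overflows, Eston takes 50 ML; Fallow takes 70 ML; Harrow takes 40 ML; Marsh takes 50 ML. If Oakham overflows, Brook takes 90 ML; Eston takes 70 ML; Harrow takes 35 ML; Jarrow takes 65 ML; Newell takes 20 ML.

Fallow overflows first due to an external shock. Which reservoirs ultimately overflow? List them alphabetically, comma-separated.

Eston, Fallow, Newell

Round 1 — Fallow overflows (initial).
  Newell: +60 → 60 ≥ 50
Round 2 — Newell overflows.
  Eston: +50 → 50 ≥ 40
  Harrow: +40 → 40 < 80
  Marsh: +50 → 50 < 110
Round 3 — Eston overflows.
  Jarrow: +40 → 40 < 110
No further overflows.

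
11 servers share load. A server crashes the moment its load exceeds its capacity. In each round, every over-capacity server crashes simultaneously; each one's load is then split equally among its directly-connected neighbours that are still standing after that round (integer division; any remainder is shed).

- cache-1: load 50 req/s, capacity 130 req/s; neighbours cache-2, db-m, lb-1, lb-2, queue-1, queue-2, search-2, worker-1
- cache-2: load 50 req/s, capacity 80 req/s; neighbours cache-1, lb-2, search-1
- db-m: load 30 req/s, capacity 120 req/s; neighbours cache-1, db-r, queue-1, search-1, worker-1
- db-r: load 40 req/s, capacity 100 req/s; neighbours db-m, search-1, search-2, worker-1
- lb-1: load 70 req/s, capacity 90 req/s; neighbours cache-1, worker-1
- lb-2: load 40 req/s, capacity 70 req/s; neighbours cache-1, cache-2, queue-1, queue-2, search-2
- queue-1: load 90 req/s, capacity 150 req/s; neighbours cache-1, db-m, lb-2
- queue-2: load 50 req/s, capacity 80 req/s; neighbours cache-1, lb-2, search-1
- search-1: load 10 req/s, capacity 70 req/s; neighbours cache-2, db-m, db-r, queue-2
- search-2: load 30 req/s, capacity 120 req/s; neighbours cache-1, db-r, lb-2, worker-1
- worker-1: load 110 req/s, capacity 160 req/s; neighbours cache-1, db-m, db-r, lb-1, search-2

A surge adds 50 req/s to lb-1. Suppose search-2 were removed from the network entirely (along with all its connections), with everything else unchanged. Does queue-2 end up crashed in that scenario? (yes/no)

yes

With search-2 removed:
Round 1 — lb-1 at 120 > 90. lb-1 crashes.
  lb-1 sheds 120 req/s to cache-1, worker-1: 60 each.
    cache-1: 50+60 = 110 ≤ 130
    worker-1: 110+60 = 170 > 160
Round 2 — worker-1 crashes.
  worker-1 sheds 170 req/s to cache-1, db-m, db-r: 56 each (2 lost).
    cache-1: 110+56 = 166 > 130
    db-m: 30+56 = 86 ≤ 120
    db-r: 40+56 = 96 ≤ 100
Round 3 — cache-1 crashes.
  cache-1 sheds 166 req/s to cache-2, db-m, lb-2, queue-1, queue-2: 33 each (1 lost).
    cache-2: 50+33 = 83 > 80
    db-m: 86+33 = 119 ≤ 120
    lb-2: 40+33 = 73 > 70
    queue-1: 90+33 = 123 ≤ 150
    queue-2: 50+33 = 83 > 80
Round 4 — cache-2, lb-2, queue-2 crash.
  cache-2 sheds 83 req/s to search-1: 83 each.
    search-1: 10+83 = 93 > 70
  lb-2 sheds 73 req/s to queue-1: 73 each.
    queue-1: 123+73 = 196 > 150
  queue-2 sheds 83 req/s to search-1: 83 each.
    search-1: 93+83 = 176 > 70
Round 5 — queue-1, search-1 crash.
  queue-1 sheds 196 req/s to db-m: 196 each.
    db-m: 119+196 = 315 > 120
  search-1 sheds 176 req/s to db-m, db-r: 88 each.
    db-m: 315+88 = 403 > 120
    db-r: 96+88 = 184 > 100
Round 6 — db-m, db-r crash.
  db-m sheds 403 req/s: no online neighbours, lost.
  db-r sheds 184 req/s: no online neighbours, lost.
No further crashes.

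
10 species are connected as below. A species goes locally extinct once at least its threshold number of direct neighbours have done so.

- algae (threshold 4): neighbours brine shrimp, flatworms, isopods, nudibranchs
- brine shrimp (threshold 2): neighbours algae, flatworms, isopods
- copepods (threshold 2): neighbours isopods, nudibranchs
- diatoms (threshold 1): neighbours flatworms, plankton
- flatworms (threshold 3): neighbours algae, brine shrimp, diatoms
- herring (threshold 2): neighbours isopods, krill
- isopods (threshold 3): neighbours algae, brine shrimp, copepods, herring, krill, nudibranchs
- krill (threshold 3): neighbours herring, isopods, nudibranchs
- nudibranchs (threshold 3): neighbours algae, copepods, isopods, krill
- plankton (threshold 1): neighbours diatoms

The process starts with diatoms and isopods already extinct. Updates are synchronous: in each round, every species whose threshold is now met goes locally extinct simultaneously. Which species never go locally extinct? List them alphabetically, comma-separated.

Round 1 — diatoms, isopods go locally extinct (initial).
Round 2 — checking thresholds:
  algae: 1 of 4 neighbours < 4, not yet.
  brine shrimp: 1 of 3 neighbours < 2, not yet.
  copepods: 1 of 2 neighbours < 2, not yet.
  flatworms: 1 of 3 neighbours < 3, not yet.
  herring: 1 of 2 neighbours < 2, not yet.
  krill: 1 of 3 neighbours < 3, not yet.
  nudibranchs: 1 of 4 neighbours < 3, not yet.
  plankton: 1 of 1 neighbours ≥ 1, goes locally extinct.
Round 3 — no new extinctions; cascade stops.

algae, brine shrimp, copepods, flatworms, herring, krill, nudibranchs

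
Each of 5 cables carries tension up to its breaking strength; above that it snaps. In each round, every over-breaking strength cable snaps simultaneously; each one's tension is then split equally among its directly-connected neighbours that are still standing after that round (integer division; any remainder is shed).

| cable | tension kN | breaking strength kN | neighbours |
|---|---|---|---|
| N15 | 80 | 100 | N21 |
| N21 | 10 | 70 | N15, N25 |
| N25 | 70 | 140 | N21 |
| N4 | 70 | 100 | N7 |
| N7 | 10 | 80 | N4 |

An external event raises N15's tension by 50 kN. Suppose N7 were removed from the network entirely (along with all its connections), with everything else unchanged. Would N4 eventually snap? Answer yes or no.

With N7 removed:
Round 1 — N15 at 130 > 100. N15 snaps.
  N15 sheds 130 kN to N21: 130 each.
    N21: 10+130 = 140 > 70
Round 2 — N21 snaps.
  N21 sheds 140 kN to N25: 140 each.
    N25: 70+140 = 210 > 140
Round 3 — N25 snaps.
  N25 sheds 210 kN: no online neighbours, lost.
No further breaks.

no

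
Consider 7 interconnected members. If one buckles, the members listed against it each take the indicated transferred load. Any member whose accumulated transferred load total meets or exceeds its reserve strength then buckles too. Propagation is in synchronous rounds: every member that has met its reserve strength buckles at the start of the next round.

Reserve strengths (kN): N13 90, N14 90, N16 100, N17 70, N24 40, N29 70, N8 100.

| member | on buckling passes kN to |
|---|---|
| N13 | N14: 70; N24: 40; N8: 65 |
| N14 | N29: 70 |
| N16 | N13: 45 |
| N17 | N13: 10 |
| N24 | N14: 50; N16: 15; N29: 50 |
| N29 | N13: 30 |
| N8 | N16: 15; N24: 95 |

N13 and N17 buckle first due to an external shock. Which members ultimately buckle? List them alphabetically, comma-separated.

Round 1 — N13, N17 buckle (initial).
  N14: +70 → 70 < 90
  N24: +40 → 40 ≥ 40
  N8: +65 → 65 < 100
Round 2 — N24 buckles.
  N14: +50 → 120 ≥ 90
  N16: +15 → 15 < 100
  N29: +50 → 50 < 70
Round 3 — N14 buckles.
  N29: +70 → 120 ≥ 70
Round 4 — N29 buckles.
No further bucklings.

N13, N14, N17, N24, N29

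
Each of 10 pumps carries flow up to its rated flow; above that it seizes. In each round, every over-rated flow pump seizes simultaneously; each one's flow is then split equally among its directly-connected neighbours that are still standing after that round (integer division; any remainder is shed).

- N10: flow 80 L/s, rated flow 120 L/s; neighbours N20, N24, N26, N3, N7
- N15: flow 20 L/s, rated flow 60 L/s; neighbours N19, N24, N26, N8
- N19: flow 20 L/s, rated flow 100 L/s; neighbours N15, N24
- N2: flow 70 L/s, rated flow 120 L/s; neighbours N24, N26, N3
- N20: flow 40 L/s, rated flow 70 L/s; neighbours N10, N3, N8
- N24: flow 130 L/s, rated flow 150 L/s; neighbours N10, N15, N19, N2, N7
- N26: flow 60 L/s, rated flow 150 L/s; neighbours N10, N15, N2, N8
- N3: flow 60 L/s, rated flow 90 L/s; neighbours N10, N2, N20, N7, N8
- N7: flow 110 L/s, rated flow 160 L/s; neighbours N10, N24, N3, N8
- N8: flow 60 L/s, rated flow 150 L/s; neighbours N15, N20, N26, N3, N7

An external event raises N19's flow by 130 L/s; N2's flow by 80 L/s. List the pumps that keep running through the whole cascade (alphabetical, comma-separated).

none

Round 1 — N19 at 150 > 100; N2 at 150 > 120. N19, N2 seize.
  N19 sheds 150 L/s to N15, N24: 75 each.
    N15: 20+75 = 95 > 60
    N24: 130+75 = 205 > 150
  N2 sheds 150 L/s to N24, N26, N3: 50 each.
    N24: 205+50 = 255 > 150
    N26: 60+50 = 110 ≤ 150
    N3: 60+50 = 110 > 90
Round 2 — N15, N24, N3 seize.
  N15 sheds 95 L/s to N26, N8: 47 each (1 lost).
    N26: 110+47 = 157 > 150
    N8: 60+47 = 107 ≤ 150
  N24 sheds 255 L/s to N10, N7: 127 each (1 lost).
    N10: 80+127 = 207 > 120
    N7: 110+127 = 237 > 160
  N3 sheds 110 L/s to N10, N20, N7, N8: 27 each (2 lost).
    N10: 207+27 = 234 > 120
    N20: 40+27 = 67 ≤ 70
    N7: 237+27 = 264 > 160
    N8: 107+27 = 134 ≤ 150
Round 3 — N10, N26, N7 seize.
  N10 sheds 234 L/s to N20: 234 each.
    N20: 67+234 = 301 > 70
  N26 sheds 157 L/s to N8: 157 each.
    N8: 134+157 = 291 > 150
  N7 sheds 264 L/s to N8: 264 each.
    N8: 291+264 = 555 > 150
Round 4 — N20, N8 seize.
  N20 sheds 301 L/s: no online neighbours, lost.
  N8 sheds 555 L/s: no online neighbours, lost.
No further seizures.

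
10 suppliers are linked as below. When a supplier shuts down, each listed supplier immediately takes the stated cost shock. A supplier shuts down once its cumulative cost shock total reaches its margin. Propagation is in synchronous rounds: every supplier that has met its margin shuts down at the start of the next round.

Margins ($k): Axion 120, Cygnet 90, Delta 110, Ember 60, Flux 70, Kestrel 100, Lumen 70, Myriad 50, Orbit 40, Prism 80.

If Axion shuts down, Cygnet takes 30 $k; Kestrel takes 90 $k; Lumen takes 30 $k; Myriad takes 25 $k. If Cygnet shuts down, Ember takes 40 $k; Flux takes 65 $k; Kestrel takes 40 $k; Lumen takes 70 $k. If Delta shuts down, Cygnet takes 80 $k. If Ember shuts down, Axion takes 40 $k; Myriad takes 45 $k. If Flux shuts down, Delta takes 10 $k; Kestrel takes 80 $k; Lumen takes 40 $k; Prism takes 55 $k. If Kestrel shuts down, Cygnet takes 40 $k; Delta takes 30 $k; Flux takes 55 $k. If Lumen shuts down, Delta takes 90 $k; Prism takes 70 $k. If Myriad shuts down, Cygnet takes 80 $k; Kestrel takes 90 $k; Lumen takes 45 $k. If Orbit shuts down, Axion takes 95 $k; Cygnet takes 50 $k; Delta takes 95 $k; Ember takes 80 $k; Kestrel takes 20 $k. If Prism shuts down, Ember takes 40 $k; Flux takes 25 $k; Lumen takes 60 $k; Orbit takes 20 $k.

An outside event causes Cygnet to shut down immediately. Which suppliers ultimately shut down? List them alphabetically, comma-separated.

Cygnet, Lumen

Round 1 — Cygnet shuts down (initial).
  Ember: +40 → 40 < 60
  Flux: +65 → 65 < 70
  Kestrel: +40 → 40 < 100
  Lumen: +70 → 70 ≥ 70
Round 2 — Lumen shuts down.
  Delta: +90 → 90 < 110
  Prism: +70 → 70 < 80
No further shutdowns.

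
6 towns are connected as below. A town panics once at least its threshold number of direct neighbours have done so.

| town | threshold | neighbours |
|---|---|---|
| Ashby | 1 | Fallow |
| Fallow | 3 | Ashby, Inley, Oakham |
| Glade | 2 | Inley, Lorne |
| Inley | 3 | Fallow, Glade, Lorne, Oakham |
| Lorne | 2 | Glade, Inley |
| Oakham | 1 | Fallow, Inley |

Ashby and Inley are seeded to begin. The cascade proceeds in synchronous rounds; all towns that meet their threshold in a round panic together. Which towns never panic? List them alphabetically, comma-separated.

Round 1 — Ashby, Inley panic (initial).
Round 2 — checking thresholds:
  Fallow: 2 of 3 neighbours < 3, holds.
  Glade: 1 of 2 neighbours < 2, holds.
  Lorne: 1 of 2 neighbours < 2, holds.
  Oakham: 1 of 2 neighbours ≥ 1, panics.
Round 3 — checking thresholds:
  Fallow: 3 of 3 neighbours ≥ 3, panics.
  Glade: 1 of 2 neighbours < 2, holds.
  Lorne: 1 of 2 neighbours < 2, holds.
Round 4 — no new panics; cascade stops.

Glade, Lorne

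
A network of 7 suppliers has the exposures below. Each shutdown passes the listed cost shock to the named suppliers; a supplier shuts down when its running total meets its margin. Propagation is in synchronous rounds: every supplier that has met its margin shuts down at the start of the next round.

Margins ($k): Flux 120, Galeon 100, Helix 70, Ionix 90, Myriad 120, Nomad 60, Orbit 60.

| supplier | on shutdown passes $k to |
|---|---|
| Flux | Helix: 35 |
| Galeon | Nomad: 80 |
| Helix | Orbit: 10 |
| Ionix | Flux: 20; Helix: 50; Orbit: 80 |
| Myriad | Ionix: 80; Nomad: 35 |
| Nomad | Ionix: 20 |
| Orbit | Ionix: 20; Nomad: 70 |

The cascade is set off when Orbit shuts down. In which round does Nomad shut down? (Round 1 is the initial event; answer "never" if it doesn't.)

2

Round 1 — Orbit shuts down (initial).
  Ionix: +20 → 20 < 90
  Nomad: +70 → 70 ≥ 60
Round 2 — Nomad shuts down.
  Ionix: +20 → 40 < 90
No further shutdowns.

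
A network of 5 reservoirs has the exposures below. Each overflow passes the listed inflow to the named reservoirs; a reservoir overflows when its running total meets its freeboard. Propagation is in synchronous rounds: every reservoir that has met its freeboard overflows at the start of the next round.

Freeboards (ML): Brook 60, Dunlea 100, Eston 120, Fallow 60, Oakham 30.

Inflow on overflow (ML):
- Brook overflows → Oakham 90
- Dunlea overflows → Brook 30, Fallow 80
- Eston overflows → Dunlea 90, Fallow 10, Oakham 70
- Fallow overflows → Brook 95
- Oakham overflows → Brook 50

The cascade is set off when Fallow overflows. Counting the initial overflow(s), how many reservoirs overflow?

3

Round 1 — Fallow overflows (initial).
  Brook: +95 → 95 ≥ 60
Round 2 — Brook overflows.
  Oakham: +90 → 90 ≥ 30
Round 3 — Oakham overflows.
No further overflows.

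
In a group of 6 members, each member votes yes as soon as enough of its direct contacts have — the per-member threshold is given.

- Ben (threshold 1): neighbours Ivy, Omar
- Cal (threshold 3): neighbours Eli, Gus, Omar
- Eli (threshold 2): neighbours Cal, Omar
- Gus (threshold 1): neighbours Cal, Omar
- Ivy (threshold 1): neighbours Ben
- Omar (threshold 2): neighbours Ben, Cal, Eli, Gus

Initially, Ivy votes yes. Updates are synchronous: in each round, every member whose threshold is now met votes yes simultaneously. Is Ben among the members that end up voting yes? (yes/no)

Round 1 — Ivy votes yes (initial).
Round 2 — checking thresholds:
  Ben: 1 of 2 neighbours ≥ 1, votes yes.
Round 3 — no new yes votes; cascade stops.

yes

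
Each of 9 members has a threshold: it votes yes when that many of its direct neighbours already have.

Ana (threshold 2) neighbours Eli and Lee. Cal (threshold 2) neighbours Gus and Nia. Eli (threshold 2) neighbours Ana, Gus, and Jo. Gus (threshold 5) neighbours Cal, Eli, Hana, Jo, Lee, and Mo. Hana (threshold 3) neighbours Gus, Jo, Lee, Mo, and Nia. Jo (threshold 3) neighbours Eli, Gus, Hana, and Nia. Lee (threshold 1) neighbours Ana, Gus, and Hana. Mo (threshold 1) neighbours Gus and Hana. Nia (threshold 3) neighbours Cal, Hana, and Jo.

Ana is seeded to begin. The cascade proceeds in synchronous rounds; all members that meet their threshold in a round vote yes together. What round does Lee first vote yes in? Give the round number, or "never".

Round 1 — Ana votes yes (initial).
Round 2 — checking thresholds:
  Eli: 1 of 3 neighbours < 2, not yet.
  Lee: 1 of 3 neighbours ≥ 1, votes yes.
Round 3 — no new yes votes; cascade stops.

2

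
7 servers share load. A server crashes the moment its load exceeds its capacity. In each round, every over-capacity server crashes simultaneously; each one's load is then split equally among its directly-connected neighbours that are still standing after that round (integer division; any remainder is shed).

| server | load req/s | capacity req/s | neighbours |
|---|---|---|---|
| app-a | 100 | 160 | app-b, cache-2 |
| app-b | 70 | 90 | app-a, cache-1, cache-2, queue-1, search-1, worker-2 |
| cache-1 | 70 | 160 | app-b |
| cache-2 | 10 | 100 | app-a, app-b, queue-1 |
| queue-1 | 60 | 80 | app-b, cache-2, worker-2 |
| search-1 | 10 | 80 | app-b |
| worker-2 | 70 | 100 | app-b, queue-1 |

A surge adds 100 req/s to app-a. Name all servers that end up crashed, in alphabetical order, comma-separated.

app-a, app-b, cache-2, queue-1, worker-2

Round 1 — app-a at 200 > 160. app-a crashes.
  app-a sheds 200 req/s to app-b, cache-2: 100 each.
    app-b: 70+100 = 170 > 90
    cache-2: 10+100 = 110 > 100
Round 2 — app-b, cache-2 crash.
  app-b sheds 170 req/s to cache-1, queue-1, search-1, worker-2: 42 each (2 lost).
    cache-1: 70+42 = 112 ≤ 160
    queue-1: 60+42 = 102 > 80
    search-1: 10+42 = 52 ≤ 80
    worker-2: 70+42 = 112 > 100
  cache-2 sheds 110 req/s to queue-1: 110 each.
    queue-1: 102+110 = 212 > 80
Round 3 — queue-1, worker-2 crash.
  queue-1 sheds 212 req/s: no online neighbours, lost.
  worker-2 sheds 112 req/s: no online neighbours, lost.
No further crashes.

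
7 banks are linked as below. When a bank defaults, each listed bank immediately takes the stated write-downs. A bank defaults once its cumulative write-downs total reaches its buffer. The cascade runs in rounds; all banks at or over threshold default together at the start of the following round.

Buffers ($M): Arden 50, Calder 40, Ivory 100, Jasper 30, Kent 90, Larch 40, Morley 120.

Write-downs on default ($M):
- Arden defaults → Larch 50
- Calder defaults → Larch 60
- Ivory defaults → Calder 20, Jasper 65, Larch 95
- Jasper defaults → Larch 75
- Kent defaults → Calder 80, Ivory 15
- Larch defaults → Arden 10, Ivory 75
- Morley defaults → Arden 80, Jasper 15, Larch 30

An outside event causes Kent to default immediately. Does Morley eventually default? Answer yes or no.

Round 1 — Kent defaults (initial).
  Calder: +80 → 80 ≥ 40
  Ivory: +15 → 15 < 100
Round 2 — Calder defaults.
  Larch: +60 → 60 ≥ 40
Round 3 — Larch defaults.
  Arden: +10 → 10 < 50
  Ivory: +75 → 90 < 100
No further defaults.

no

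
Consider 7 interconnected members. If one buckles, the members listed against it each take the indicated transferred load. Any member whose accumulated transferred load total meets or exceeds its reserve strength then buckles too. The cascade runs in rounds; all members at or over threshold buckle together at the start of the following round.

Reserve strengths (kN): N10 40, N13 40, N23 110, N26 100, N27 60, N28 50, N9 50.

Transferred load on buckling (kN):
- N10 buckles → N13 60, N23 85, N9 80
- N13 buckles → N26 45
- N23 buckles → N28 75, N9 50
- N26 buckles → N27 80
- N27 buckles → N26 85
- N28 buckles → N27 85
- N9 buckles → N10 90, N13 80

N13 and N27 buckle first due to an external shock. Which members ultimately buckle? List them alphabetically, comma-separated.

N13, N26, N27

Round 1 — N13, N27 buckle (initial).
  N26: +45+85 → 130 ≥ 100
Round 2 — N26 buckles.
No further bucklings.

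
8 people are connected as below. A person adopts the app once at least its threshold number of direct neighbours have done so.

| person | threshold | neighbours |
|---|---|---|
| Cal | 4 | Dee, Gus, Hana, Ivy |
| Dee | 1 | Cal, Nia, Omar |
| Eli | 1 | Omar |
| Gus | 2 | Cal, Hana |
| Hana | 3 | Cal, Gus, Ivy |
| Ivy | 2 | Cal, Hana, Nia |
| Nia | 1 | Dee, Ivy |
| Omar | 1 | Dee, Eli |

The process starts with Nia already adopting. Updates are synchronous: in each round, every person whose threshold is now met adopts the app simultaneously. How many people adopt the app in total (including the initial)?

Round 1 — Nia adopts the app (initial).
Round 2 — checking thresholds:
  Dee: 1 of 3 neighbours ≥ 1, adopts the app.
  Ivy: 1 of 3 neighbours < 2, not yet.
Round 3 — checking thresholds:
  Cal: 1 of 4 neighbours < 4, not yet.
  Ivy: 1 of 3 neighbours < 2, not yet.
  Omar: 1 of 2 neighbours ≥ 1, adopts the app.
Round 4 — checking thresholds:
  Cal: 1 of 4 neighbours < 4, not yet.
  Eli: 1 of 1 neighbours ≥ 1, adopts the app.
  Ivy: 1 of 3 neighbours < 2, not yet.
Round 5 — no new adoptions; cascade stops.

4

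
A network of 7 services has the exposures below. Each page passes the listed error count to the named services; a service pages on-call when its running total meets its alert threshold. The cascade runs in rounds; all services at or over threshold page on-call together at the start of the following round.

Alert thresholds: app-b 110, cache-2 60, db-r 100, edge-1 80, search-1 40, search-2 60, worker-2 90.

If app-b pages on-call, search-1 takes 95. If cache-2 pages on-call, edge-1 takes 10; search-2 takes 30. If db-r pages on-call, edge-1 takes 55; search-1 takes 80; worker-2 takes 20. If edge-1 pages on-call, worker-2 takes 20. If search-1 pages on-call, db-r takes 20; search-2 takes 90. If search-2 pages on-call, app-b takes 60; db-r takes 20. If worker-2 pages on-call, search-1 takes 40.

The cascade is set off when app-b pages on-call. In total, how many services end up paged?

Round 1 — app-b pages on-call (initial).
  search-1: +95 → 95 ≥ 40
Round 2 — search-1 pages on-call.
  db-r: +20 → 20 < 100
  search-2: +90 → 90 ≥ 60
Round 3 — search-2 pages on-call.
  db-r: +20 → 40 < 100
No further pages.

3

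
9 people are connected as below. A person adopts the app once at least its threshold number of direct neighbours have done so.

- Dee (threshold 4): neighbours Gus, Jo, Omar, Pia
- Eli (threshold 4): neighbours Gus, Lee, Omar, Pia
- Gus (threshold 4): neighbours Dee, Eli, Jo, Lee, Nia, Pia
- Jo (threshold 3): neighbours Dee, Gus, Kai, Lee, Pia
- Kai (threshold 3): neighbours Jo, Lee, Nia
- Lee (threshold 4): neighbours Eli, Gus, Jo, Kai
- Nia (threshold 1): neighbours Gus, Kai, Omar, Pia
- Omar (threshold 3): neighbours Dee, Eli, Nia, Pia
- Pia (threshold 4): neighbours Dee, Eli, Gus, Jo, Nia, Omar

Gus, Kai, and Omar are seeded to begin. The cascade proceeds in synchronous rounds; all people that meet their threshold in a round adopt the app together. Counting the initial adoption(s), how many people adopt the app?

4

Round 1 — Gus, Kai, Omar adopt the app (initial).
Round 2 — checking thresholds:
  Dee: 2 of 4 neighbours < 4, holds.
  Eli: 2 of 4 neighbours < 4, holds.
  Jo: 2 of 5 neighbours < 3, holds.
  Lee: 2 of 4 neighbours < 4, holds.
  Nia: 3 of 4 neighbours ≥ 1, adopts the app.
  Pia: 2 of 6 neighbours < 4, holds.
Round 3 — no new adoptions; cascade stops.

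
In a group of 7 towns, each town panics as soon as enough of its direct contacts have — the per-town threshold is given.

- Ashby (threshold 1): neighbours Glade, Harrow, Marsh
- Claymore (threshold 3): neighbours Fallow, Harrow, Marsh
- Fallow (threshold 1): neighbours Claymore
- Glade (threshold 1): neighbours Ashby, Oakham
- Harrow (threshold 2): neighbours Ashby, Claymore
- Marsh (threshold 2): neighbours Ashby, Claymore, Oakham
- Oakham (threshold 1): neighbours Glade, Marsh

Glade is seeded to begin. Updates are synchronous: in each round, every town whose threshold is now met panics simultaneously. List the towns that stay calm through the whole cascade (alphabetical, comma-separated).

Claymore, Fallow, Harrow

Round 1 — Glade panics (initial).
Round 2 — checking thresholds:
  Ashby: 1 of 3 neighbours ≥ 1, panics.
  Oakham: 1 of 2 neighbours ≥ 1, panics.
Round 3 — checking thresholds:
  Harrow: 1 of 2 neighbours < 2, holds.
  Marsh: 2 of 3 neighbours ≥ 2, panics.
Round 4 — no new panics; cascade stops.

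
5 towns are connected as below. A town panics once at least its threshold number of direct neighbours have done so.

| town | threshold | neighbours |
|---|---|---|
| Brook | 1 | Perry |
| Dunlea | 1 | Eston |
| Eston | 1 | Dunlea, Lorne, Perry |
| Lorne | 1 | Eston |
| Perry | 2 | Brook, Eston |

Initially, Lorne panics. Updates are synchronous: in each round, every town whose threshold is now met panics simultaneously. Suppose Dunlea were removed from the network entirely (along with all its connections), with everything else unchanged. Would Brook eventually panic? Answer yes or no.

With Dunlea removed:
Round 1 — Lorne panics (initial).
Round 2 — checking thresholds:
  Eston: 1 of 2 neighbours ≥ 1, panics.
Round 3 — no new panics; cascade stops.

no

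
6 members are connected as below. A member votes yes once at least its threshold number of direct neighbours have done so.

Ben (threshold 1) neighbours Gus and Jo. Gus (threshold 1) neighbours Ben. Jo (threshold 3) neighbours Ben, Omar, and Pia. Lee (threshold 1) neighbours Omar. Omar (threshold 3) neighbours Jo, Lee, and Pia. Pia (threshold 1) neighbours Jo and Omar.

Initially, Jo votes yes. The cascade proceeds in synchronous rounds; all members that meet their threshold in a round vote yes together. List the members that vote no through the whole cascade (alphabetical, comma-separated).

Lee, Omar

Round 1 — Jo votes yes (initial).
Round 2 — checking thresholds:
  Ben: 1 of 2 neighbours ≥ 1, votes yes.
  Omar: 1 of 3 neighbours < 3, not yet.
  Pia: 1 of 2 neighbours ≥ 1, votes yes.
Round 3 — checking thresholds:
  Gus: 1 of 1 neighbours ≥ 1, votes yes.
  Omar: 2 of 3 neighbours < 3, not yet.
Round 4 — no new yes votes; cascade stops.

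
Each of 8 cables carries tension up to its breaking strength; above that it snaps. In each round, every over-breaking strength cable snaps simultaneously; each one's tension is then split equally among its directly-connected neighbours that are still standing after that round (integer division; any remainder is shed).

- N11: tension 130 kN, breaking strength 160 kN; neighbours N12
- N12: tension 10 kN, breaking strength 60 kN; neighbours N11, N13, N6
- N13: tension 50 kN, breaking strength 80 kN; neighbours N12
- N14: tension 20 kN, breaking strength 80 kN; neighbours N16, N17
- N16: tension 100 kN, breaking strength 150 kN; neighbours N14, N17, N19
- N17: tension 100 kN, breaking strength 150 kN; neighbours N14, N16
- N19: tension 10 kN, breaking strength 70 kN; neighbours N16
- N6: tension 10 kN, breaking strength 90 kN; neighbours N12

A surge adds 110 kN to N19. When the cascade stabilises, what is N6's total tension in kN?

Round 1 — N19 at 120 > 70. N19 snaps.
  N19 sheds 120 kN to N16: 120 each.
    N16: 100+120 = 220 > 150
Round 2 — N16 snaps.
  N16 sheds 220 kN to N14, N17: 110 each.
    N14: 20+110 = 130 > 80
    N17: 100+110 = 210 > 150
Round 3 — N14, N17 snap.
  N14 sheds 130 kN: no online neighbours, lost.
  N17 sheds 210 kN: no online neighbours, lost.
No further breaks.

10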